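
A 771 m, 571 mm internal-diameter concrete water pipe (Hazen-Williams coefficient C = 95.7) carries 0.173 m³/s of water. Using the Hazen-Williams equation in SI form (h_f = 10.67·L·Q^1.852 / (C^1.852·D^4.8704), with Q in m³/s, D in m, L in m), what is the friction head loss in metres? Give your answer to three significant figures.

h_f = 10.67·771·0.173^1.852 / (95.7^1.852·0.571^4.8704) = 1.049 m

h_f ≈ 1.05 m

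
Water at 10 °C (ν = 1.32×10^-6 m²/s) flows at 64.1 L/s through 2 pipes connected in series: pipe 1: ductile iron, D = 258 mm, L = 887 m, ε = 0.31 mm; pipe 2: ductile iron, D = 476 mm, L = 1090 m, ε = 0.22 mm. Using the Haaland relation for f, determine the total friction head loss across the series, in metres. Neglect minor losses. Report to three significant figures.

H ≈ 5.96 m

Pipe 1: V = 1.226 m/s, Re = 2.40×10^5, ε/D = 0.00120, f = 0.02151, h_1 = f(L/D)V²/2g = 5.667 m
Pipe 2: V = 0.3602 m/s, Re = 1.30×10^5, ε/D = 4.62×10^-4, f = 0.01927, h_2 = f(L/D)V²/2g = 0.2919 m
Series → Q common, losses add: H = Σh = 5.959 m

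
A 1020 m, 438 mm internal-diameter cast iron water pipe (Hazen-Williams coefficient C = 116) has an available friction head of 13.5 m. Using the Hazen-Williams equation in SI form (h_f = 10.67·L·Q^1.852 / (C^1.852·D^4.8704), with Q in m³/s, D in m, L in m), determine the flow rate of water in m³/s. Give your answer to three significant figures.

Rearranging: Q = [h_f·C^1.852·D^4.8704 / (10.67·L)]^(1/1.852)
Q = [13.5·116^1.852·0.438^4.8704 / (10.67·1020)]^0.540 = 0.3567 m³/s

Q ≈ 0.357 m³/s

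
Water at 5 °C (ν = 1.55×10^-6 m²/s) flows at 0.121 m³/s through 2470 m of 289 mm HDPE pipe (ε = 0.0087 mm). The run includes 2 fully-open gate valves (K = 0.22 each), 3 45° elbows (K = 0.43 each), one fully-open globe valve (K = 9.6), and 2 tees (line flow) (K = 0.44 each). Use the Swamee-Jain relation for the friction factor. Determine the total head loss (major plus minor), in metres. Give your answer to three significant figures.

H_L ≈ 23.4 m

V = 4Q/(πD²) = 1.845 m/s; V²/2g = 0.1734 m
Re = 3.44×10^5, ε/D = 3.01×10^-5 → f = 0.01439 (Swamee-Jain)
Major: h_f = f(L/D)·V²/2g = 0.01439·8547·0.1734 = 21.33 m
Minor: ΣK = 12.2; h_m = ΣK·V²/2g = 2.117 m
Total H_L = 21.33 + 2.117 = 23.44 m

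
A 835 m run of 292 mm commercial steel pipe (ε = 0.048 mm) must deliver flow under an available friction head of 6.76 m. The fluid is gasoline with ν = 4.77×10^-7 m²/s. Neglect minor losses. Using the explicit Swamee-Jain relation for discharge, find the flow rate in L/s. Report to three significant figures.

Swamee-Jain (Type II): Q = -0.965·√(gD⁵h_f/L)·ln[ε/(3.7D) + √(3.17ν²L/(gD³h_f))]
√(gD⁵h_f/L) = √(9.81·0.292⁵·6.76/835) = 0.01298
ε/(3.7D) = 4.44×10^-5; √(3.17ν²L/(gD³h_f)) = 1.91×10^-5
Q = -0.965·0.01298·ln(6.353×10^-5) = 0.1211 m³/s
Check: V = 1.81 m/s, Re = 1.11×10^6, f = 0.01427, h_f = 6.80 m ≈ 6.76 m ✓

Q ≈ 121 L/s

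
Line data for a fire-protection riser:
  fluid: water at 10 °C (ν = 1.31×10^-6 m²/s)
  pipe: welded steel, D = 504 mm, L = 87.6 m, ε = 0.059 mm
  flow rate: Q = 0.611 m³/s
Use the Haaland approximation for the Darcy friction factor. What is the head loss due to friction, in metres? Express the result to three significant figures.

V = 4Q/(πD²) = 4·0.611/(π·0.504²) = 3.063 m/s
Re = VD/ν = 3.063·0.504/1.31×10^-6 = 1.18×10^6 → turbulent
ε/D = 0.059/504 = 1.17×10^-4
Haaland: f = 0.01342
h_f = f(L/D)V²/(2g) = 0.01342·(87.6/0.504)·3.063²/(2·9.81) = 1.115 m

h_f ≈ 1.11 m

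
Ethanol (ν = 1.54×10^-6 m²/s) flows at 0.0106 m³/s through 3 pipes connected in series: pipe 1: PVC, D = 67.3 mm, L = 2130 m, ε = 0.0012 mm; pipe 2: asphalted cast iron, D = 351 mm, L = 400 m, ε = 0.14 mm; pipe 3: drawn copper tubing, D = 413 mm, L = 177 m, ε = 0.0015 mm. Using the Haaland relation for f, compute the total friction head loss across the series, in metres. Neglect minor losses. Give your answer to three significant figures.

H ≈ 243 m

Pipe 1: V = 2.980 m/s, Re = 1.30×10^5, ε/D = 1.78×10^-5, f = 0.01696, h_1 = f(L/D)V²/2g = 242.9 m
Pipe 2: V = 0.1095 m/s, Re = 2.50×10^4, ε/D = 3.99×10^-4, f = 0.02519, h_2 = f(L/D)V²/2g = 0.01756 m
Pipe 3: V = 0.07913 m/s, Re = 2.12×10^4, ε/D = 3.63×10^-6, f = 0.02537, h_3 = f(L/D)V²/2g = 0.003470 m
Series → Q common, losses add: H = Σh = 243.0 m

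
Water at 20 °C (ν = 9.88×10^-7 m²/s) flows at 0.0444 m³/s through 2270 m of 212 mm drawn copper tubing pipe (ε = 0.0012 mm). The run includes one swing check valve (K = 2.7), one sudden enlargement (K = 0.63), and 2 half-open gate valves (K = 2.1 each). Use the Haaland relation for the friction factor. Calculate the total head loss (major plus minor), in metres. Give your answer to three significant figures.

V = 4Q/(πD²) = 1.258 m/s; V²/2g = 0.08064 m
Re = 2.70×10^5, ε/D = 5.66×10^-6 → f = 0.01467 (Haaland)
Major: h_f = f(L/D)·V²/2g = 0.01467·10708·0.08064 = 12.67 m
Minor: ΣK = 7.53; h_m = ΣK·V²/2g = 0.6072 m
Total H_L = 12.67 + 0.6072 = 13.28 m

H_L ≈ 13.3 m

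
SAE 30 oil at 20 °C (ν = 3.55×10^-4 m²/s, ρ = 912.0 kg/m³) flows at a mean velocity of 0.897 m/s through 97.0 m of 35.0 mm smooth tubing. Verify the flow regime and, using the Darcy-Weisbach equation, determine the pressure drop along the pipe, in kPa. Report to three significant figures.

Δp ≈ 736 kPa

Re = VD/ν = 0.897·0.03500/3.55×10^-4 = 88.4 → laminar (Re < 2300)
f = 64/Re = 0.7237
h_f = f(L/D)V²/(2g) = 0.7237·(97.0/0.03500)·0.897²/(2·9.81) = 82.25 m
Δp = ρg·h_f = 912.0·9.81·82.25 = 735.9 kPa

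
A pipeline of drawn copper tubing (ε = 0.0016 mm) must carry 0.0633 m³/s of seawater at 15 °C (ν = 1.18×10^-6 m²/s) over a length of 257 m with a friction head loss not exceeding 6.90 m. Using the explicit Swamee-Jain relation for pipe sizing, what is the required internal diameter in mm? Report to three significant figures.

Swamee-Jain (Type III): D = 0.66·[ε^1.25·(LQ²/(gh_f))^4.75 + ν·Q^9.4·(L/(gh_f))^5.2]^0.04
LQ²/(gh_f) = 0.01521; L/(gh_f) = 3.797
Term 1 = ε^1.25·(…)^4.75 = 1.32×10^-16; Term 2 = ν·Q^9.4·(…)^5.2 = 6.58×10^-15
D = 0.66·(1.32×10^-16 + 6.58×10^-15)^0.04 = 0.1789 m = 179 mm
Check: V = 2.52 m/s, Re = 3.82×10^5, f = 0.01387, h_f = 6.44 m ≈ 6.90 m ✓

D ≈ 179 mm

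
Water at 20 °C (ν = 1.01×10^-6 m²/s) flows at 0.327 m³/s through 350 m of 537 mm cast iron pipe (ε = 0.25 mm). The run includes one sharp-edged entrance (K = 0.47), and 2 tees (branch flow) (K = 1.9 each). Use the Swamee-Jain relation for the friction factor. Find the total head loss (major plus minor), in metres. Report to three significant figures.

H_L ≈ 1.65 m

V = 4Q/(πD²) = 1.444 m/s; V²/2g = 0.1062 m
Re = 7.68×10^5, ε/D = 4.66×10^-4 → f = 0.01722 (Swamee-Jain)
Major: h_f = f(L/D)·V²/2g = 0.01722·651.8·0.1062 = 1.193 m
Minor: ΣK = 4.27; h_m = ΣK·V²/2g = 0.4537 m
Total H_L = 1.193 + 0.4537 = 1.646 m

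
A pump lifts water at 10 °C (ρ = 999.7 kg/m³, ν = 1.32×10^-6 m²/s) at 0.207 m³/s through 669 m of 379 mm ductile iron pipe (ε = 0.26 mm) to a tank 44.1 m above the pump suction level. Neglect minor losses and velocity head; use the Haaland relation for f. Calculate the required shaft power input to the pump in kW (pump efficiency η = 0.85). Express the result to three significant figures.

P_shaft ≈ 119 kW

V = 4Q/(πD²) = 1.835 m/s; Re = 5.27×10^5; ε/D = 6.86×10^-4; f = 0.01863
h_f = f(L/D)V²/2g = 5.644 m
Total head H = z + h_f = 44.1 + 5.644 = 49.74 m
P_hyd = ρgQH = 999.7·9.81·0.207·49.74 = 101.0 kW
P_shaft = P_hyd/η = 101.0/0.85 = 118.8 kW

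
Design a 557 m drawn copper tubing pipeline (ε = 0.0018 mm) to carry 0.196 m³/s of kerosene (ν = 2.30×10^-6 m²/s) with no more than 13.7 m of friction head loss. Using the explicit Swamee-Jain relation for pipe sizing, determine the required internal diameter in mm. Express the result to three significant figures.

Swamee-Jain (Type III): D = 0.66·[ε^1.25·(LQ²/(gh_f))^4.75 + ν·Q^9.4·(L/(gh_f))^5.2]^0.04
LQ²/(gh_f) = 0.1592; L/(gh_f) = 4.144
Term 1 = ε^1.25·(…)^4.75 = 1.07×10^-11; Term 2 = ν·Q^9.4·(…)^5.2 = 8.31×10^-10
D = 0.66·(1.07×10^-11 + 8.31×10^-10)^0.04 = 0.2861 m = 286 mm
Check: V = 3.05 m/s, Re = 3.79×10^5, f = 0.01385, h_f = 12.8 m ≈ 13.7 m ✓

D ≈ 286 mm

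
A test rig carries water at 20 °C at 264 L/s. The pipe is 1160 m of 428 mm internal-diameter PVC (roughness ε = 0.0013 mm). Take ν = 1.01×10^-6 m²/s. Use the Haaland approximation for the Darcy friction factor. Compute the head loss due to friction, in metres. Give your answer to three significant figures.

h_f ≈ 5.64 m

V = 4Q/(πD²) = 4·0.264/(π·0.428²) = 1.835 m/s
Re = VD/ν = 1.835·0.428/1.01×10^-6 = 7.78×10^5 → turbulent
ε/D = 0.0013/428 = 3.04×10^-6
Haaland: f = 0.01213
h_f = f(L/D)V²/(2g) = 0.01213·(1160/0.428)·1.835²/(2·9.81) = 5.644 m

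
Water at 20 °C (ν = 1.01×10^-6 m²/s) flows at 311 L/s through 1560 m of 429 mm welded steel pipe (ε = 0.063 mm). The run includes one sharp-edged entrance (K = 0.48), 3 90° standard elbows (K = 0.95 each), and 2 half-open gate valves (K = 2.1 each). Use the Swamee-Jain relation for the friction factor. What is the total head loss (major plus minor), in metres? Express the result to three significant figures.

V = 4Q/(πD²) = 2.152 m/s; V²/2g = 0.2359 m
Re = 9.14×10^5, ε/D = 1.47×10^-4 → f = 0.01424 (Swamee-Jain)
Major: h_f = f(L/D)·V²/2g = 0.01424·3636·0.2359 = 12.21 m
Minor: ΣK = 7.53; h_m = ΣK·V²/2g = 1.777 m
Total H_L = 12.21 + 1.777 = 13.99 m

H_L ≈ 14.0 m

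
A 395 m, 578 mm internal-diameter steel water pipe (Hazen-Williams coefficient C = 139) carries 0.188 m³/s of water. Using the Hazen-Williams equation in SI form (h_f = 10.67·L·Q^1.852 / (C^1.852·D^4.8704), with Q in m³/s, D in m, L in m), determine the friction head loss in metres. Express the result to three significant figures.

h_f = 10.67·395·0.188^1.852 / (139^1.852·0.578^4.8704) = 0.2959 m

h_f ≈ 0.296 m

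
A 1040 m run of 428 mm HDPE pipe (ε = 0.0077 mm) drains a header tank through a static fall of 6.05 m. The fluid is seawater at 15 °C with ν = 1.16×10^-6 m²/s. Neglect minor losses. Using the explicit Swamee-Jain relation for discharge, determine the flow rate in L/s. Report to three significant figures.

Swamee-Jain (Type II): Q = -0.965·√(gD⁵h_f/L)·ln[ε/(3.7D) + √(3.17ν²L/(gD³h_f))]
√(gD⁵h_f/L) = √(9.81·0.428⁵·6.05/1040) = 0.02863
ε/(3.7D) = 4.86×10^-6; √(3.17ν²L/(gD³h_f)) = 3.09×10^-5
Q = -0.965·0.02863·ln(3.574×10^-5) = 0.2829 m³/s
Check: V = 1.97 m/s, Re = 7.25×10^5, f = 0.01262, h_f = 6.04 m ≈ 6.05 m ✓

Q ≈ 283 L/s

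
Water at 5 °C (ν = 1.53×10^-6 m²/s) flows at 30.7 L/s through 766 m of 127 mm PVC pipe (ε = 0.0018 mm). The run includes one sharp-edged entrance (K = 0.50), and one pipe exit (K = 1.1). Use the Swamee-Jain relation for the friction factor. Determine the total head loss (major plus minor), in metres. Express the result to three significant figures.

H_L ≈ 28.7 m

V = 4Q/(πD²) = 2.423 m/s; V²/2g = 0.2994 m
Re = 2.01×10^5, ε/D = 1.42×10^-5 → f = 0.01565 (Swamee-Jain)
Major: h_f = f(L/D)·V²/2g = 0.01565·6031·0.2994 = 28.25 m
Minor: ΣK = 1.60; h_m = ΣK·V²/2g = 0.4790 m
Total H_L = 28.25 + 0.4790 = 28.73 m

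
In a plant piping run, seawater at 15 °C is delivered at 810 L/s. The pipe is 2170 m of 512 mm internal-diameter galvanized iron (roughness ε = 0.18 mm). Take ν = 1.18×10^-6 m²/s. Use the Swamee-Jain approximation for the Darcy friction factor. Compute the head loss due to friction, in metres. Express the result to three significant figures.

V = 4Q/(πD²) = 4·0.810/(π·0.512²) = 3.934 m/s
Re = VD/ν = 3.934·0.512/1.18×10^-6 = 1.71×10^6 → turbulent
ε/D = 0.18/512 = 3.52×10^-4
Swamee-Jain: f = 0.01593
h_f = f(L/D)V²/(2g) = 0.01593·(2170/0.512)·3.934²/(2·9.81) = 53.25 m

h_f ≈ 53.2 m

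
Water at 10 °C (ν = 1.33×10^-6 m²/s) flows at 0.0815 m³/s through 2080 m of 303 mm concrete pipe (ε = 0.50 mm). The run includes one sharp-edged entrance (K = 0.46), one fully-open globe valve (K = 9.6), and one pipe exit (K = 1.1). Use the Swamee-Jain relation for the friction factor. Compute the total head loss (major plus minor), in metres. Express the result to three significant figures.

H_L ≈ 11.1 m

V = 4Q/(πD²) = 1.130 m/s; V²/2g = 0.06511 m
Re = 2.57×10^5, ε/D = 0.00165 → f = 0.02322 (Swamee-Jain)
Major: h_f = f(L/D)·V²/2g = 0.02322·6865·0.06511 = 10.38 m
Minor: ΣK = 11.2; h_m = ΣK·V²/2g = 0.7267 m
Total H_L = 10.38 + 0.7267 = 11.11 m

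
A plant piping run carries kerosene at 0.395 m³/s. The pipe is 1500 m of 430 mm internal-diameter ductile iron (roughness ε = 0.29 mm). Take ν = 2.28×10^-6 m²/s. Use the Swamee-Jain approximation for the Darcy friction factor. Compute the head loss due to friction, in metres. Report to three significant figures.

V = 4Q/(πD²) = 4·0.395/(π·0.430²) = 2.720 m/s
Re = VD/ν = 2.720·0.430/2.28×10^-6 = 5.13×10^5 → turbulent
ε/D = 0.29/430 = 6.74×10^-4
Swamee-Jain: f = 0.01877
h_f = f(L/D)V²/(2g) = 0.01877·(1500/0.430)·2.720²/(2·9.81) = 24.69 m

h_f ≈ 24.7 m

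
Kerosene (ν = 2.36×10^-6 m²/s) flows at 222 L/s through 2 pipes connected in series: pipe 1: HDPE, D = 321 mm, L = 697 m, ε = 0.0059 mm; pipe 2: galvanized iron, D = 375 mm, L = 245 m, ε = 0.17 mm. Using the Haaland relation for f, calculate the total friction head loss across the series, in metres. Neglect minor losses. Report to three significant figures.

H ≈ 14.0 m

Pipe 1: V = 2.743 m/s, Re = 3.73×10^5, ε/D = 1.84×10^-5, f = 0.01395, h_1 = f(L/D)V²/2g = 11.62 m
Pipe 2: V = 2.010 m/s, Re = 3.19×10^5, ε/D = 4.53×10^-4, f = 0.01772, h_2 = f(L/D)V²/2g = 2.384 m
Series → Q common, losses add: H = Σh = 14.00 m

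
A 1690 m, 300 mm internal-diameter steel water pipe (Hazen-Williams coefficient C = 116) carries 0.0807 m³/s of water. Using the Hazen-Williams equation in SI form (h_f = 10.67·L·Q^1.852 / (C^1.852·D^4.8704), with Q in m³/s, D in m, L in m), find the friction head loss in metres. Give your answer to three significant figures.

h_f = 10.67·1690·0.0807^1.852 / (116^1.852·0.300^4.8704) = 9.012 m

h_f ≈ 9.01 m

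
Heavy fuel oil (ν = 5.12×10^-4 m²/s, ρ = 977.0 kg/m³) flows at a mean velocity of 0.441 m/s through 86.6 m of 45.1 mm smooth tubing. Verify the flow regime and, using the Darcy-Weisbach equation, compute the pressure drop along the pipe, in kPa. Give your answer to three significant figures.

Δp ≈ 301 kPa

Re = VD/ν = 0.441·0.04510/5.12×10^-4 = 38.8 → laminar (Re < 2300)
f = 64/Re = 1.648
h_f = f(L/D)V²/(2g) = 1.648·(86.6/0.04510)·0.441²/(2·9.81) = 31.36 m
Δp = ρg·h_f = 977.0·9.81·31.36 = 300.6 kPa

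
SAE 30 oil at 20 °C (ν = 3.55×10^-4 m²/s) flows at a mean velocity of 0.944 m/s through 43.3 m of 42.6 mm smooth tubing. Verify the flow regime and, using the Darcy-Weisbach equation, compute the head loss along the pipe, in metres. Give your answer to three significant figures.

Re = VD/ν = 0.944·0.04260/3.55×10^-4 = 113 → laminar (Re < 2300)
f = 64/Re = 0.5650
h_f = f(L/D)V²/(2g) = 0.5650·(43.3/0.04260)·0.944²/(2·9.81) = 26.08 m

h_f ≈ 26.1 m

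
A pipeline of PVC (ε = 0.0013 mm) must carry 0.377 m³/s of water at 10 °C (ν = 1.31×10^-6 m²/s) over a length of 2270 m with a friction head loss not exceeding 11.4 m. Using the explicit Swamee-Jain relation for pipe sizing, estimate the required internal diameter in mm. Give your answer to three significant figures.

Swamee-Jain (Type III): D = 0.66·[ε^1.25·(LQ²/(gh_f))^4.75 + ν·Q^9.4·(L/(gh_f))^5.2]^0.04
LQ²/(gh_f) = 2.885; L/(gh_f) = 20.30
Term 1 = ε^1.25·(…)^4.75 = 6.73×10^-6; Term 2 = ν·Q^9.4·(…)^5.2 = 8.58×10^-4
D = 0.66·(6.73×10^-6 + 8.58×10^-4)^0.04 = 0.4978 m = 498 mm
Check: V = 1.94 m/s, Re = 7.36×10^5, f = 0.01228, h_f = 10.7 m ≈ 11.4 m ✓

D ≈ 498 mm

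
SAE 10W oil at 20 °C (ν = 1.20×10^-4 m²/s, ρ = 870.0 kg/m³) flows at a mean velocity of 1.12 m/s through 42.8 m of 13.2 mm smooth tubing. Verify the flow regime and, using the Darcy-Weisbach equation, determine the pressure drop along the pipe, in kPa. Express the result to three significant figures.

Δp ≈ 919 kPa

Re = VD/ν = 1.12·0.01320/1.20×10^-4 = 123 → laminar (Re < 2300)
f = 64/Re = 0.5195
h_f = f(L/D)V²/(2g) = 0.5195·(42.8/0.01320)·1.12²/(2·9.81) = 107.7 m
Δp = ρg·h_f = 870.0·9.81·107.7 = 919.1 kPa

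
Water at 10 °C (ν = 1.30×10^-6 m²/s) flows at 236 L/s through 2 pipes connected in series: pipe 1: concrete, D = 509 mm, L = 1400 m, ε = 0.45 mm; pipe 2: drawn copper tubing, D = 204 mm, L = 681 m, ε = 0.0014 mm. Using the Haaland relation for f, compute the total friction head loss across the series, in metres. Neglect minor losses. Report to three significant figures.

Pipe 1: V = 1.160 m/s, Re = 4.54×10^5, ε/D = 8.84×10^-4, f = 0.01972, h_1 = f(L/D)V²/2g = 3.719 m
Pipe 2: V = 7.220 m/s, Re = 1.13×10^6, ε/D = 6.86×10^-6, f = 0.01148, h_2 = f(L/D)V²/2g = 101.8 m
Series → Q common, losses add: H = Σh = 105.5 m

H ≈ 106 m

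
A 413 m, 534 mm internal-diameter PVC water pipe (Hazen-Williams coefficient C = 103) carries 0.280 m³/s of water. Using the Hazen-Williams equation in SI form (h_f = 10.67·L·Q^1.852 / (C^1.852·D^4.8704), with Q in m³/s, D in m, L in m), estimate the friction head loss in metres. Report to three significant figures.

h_f = 10.67·413·0.280^1.852 / (103^1.852·0.534^4.8704) = 1.658 m

h_f ≈ 1.66 m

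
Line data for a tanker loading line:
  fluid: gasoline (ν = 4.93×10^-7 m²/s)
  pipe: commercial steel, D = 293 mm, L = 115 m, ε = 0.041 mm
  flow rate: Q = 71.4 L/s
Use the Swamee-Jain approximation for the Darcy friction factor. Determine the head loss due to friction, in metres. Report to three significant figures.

h_f ≈ 0.327 m

V = 4Q/(πD²) = 4·0.0714/(π·0.293²) = 1.059 m/s
Re = VD/ν = 1.059·0.293/4.93×10^-7 = 6.29×10^5 → turbulent
ε/D = 0.041/293 = 1.40×10^-4
Swamee-Jain: f = 0.01459
h_f = f(L/D)V²/(2g) = 0.01459·(115/0.293)·1.059²/(2·9.81) = 0.3272 m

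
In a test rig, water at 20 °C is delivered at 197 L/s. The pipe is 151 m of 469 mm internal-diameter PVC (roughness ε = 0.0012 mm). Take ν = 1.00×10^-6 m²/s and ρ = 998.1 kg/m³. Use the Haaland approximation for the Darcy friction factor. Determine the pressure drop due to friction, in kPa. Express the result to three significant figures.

Δp ≈ 2.70 kPa

V = 4Q/(πD²) = 4·0.197/(π·0.469²) = 1.140 m/s
Re = VD/ν = 1.140·0.469/1.00×10^-6 = 5.35×10^5 → turbulent
ε/D = 0.0012/469 = 2.56×10^-6
Haaland: f = 0.01294
h_f = f(L/D)V²/(2g) = 0.01294·(151/0.469)·1.140²/(2·9.81) = 0.2760 m
Δp = ρg·h_f = 998.1·9.81·0.2760 = 2.703 kPa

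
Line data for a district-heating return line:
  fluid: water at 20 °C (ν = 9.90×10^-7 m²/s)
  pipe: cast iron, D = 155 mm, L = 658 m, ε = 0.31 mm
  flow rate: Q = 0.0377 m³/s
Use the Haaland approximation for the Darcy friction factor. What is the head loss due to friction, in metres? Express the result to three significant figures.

h_f ≈ 20.7 m

V = 4Q/(πD²) = 4·0.0377/(π·0.155²) = 1.998 m/s
Re = VD/ν = 1.998·0.155/9.90×10^-7 = 3.13×10^5 → turbulent
ε/D = 0.31/155 = 0.00200
Haaland: f = 0.02398
h_f = f(L/D)V²/(2g) = 0.02398·(658/0.155)·1.998²/(2·9.81) = 20.71 m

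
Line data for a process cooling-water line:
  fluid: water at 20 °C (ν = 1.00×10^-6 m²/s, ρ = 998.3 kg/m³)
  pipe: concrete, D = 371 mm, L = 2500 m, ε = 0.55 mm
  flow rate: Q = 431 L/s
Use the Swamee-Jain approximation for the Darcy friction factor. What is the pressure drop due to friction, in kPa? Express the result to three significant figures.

Δp ≈ 1170 kPa

V = 4Q/(πD²) = 4·0.431/(π·0.371²) = 3.987 m/s
Re = VD/ν = 3.987·0.371/1.00×10^-6 = 1.48×10^6 → turbulent
ε/D = 0.55/371 = 0.00148
Swamee-Jain: f = 0.02188
h_f = f(L/D)V²/(2g) = 0.02188·(2500/0.371)·3.987²/(2·9.81) = 119.5 m
Δp = ρg·h_f = 998.3·9.81·119.5 = 1170 kPa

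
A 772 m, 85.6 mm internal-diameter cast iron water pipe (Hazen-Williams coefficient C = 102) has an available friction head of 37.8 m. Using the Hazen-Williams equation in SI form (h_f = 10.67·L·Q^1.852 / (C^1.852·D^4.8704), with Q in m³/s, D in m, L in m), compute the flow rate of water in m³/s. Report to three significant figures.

Q ≈ 0.00868 m³/s

Rearranging: Q = [h_f·C^1.852·D^4.8704 / (10.67·L)]^(1/1.852)
Q = [37.8·102^1.852·0.0856^4.8704 / (10.67·772)]^0.540 = 0.008682 m³/s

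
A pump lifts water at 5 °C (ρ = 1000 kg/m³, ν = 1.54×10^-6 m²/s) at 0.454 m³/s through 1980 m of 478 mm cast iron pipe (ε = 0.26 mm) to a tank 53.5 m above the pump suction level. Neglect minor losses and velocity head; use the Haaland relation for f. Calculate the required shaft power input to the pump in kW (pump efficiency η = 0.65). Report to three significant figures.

P_shaft ≈ 529 kW

V = 4Q/(πD²) = 2.530 m/s; Re = 7.85×10^5; ε/D = 5.44×10^-4; f = 0.01758
h_f = f(L/D)V²/2g = 23.75 m
Total head H = z + h_f = 53.5 + 23.75 = 77.25 m
P_hyd = ρgQH = 1000·9.81·0.454·77.25 = 344.0 kW
P_shaft = P_hyd/η = 344.0/0.65 = 529.3 kW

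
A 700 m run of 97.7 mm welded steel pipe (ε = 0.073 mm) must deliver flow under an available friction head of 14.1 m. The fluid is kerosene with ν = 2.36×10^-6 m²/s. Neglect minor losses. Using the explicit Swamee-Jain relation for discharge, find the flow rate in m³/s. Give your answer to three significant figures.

Q ≈ 0.00970 m³/s

Swamee-Jain (Type II): Q = -0.965·√(gD⁵h_f/L)·ln[ε/(3.7D) + √(3.17ν²L/(gD³h_f))]
√(gD⁵h_f/L) = √(9.81·0.0977⁵·14.1/700) = 0.001326
ε/(3.7D) = 2.02×10^-4; √(3.17ν²L/(gD³h_f)) = 3.10×10^-4
Q = -0.965·0.001326·ln(5.115×10^-4) = 0.009699 m³/s
Check: V = 1.29 m/s, Re = 5.36×10^4, f = 0.02319, h_f = 14.2 m ≈ 14.1 m ✓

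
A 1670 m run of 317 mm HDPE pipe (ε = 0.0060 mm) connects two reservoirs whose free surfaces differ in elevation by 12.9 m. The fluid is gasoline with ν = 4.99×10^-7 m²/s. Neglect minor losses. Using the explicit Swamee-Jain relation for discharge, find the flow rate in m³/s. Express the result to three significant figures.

Swamee-Jain (Type II): Q = -0.965·√(gD⁵h_f/L)·ln[ε/(3.7D) + √(3.17ν²L/(gD³h_f))]
√(gD⁵h_f/L) = √(9.81·0.317⁵·12.9/1670) = 0.01557
ε/(3.7D) = 5.12×10^-6; √(3.17ν²L/(gD³h_f)) = 1.81×10^-5
Q = -0.965·0.01557·ln(2.320×10^-5) = 0.1604 m³/s
Check: V = 2.03 m/s, Re = 1.29×10^6, f = 0.01165, h_f = 12.9 m ≈ 12.9 m ✓

Q ≈ 0.160 m³/s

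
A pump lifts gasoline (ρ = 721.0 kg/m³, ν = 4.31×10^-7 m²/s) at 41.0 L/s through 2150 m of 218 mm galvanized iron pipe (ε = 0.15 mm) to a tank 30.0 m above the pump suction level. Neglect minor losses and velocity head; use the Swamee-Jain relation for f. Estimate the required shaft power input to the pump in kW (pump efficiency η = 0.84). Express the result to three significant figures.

V = 4Q/(πD²) = 1.098 m/s; Re = 5.56×10^5; ε/D = 6.88×10^-4; f = 0.01878
h_f = f(L/D)V²/2g = 11.39 m
Total head H = z + h_f = 30.0 + 11.39 = 41.39 m
P_hyd = ρgQH = 721.0·9.81·0.0410·41.39 = 12.00 kW
P_shaft = P_hyd/η = 12.00/0.84 = 14.29 kW

P_shaft ≈ 14.3 kW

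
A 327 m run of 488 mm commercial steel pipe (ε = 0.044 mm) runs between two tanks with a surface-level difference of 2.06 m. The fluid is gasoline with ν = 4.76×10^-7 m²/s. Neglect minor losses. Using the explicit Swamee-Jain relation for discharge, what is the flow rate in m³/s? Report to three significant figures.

Swamee-Jain (Type II): Q = -0.965·√(gD⁵h_f/L)·ln[ε/(3.7D) + √(3.17ν²L/(gD³h_f))]
√(gD⁵h_f/L) = √(9.81·0.488⁵·2.06/327) = 0.04136
ε/(3.7D) = 2.44×10^-5; √(3.17ν²L/(gD³h_f)) = 1.00×10^-5
Q = -0.965·0.04136·ln(3.437×10^-5) = 0.4102 m³/s
Check: V = 2.19 m/s, Re = 2.25×10^6, f = 0.01262, h_f = 2.07 m ≈ 2.06 m ✓

Q ≈ 0.410 m³/s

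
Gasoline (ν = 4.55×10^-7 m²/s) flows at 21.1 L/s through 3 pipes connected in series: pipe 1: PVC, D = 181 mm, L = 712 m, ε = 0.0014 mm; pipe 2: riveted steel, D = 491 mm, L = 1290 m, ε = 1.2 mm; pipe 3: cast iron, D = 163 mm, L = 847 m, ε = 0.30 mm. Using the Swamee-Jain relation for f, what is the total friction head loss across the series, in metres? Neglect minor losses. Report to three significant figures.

Pipe 1: V = 0.8200 m/s, Re = 3.26×10^5, ε/D = 7.73×10^-6, f = 0.01425, h_1 = f(L/D)V²/2g = 1.921 m
Pipe 2: V = 0.1114 m/s, Re = 1.20×10^5, ε/D = 0.00244, f = 0.02620, h_2 = f(L/D)V²/2g = 0.04356 m
Pipe 3: V = 1.011 m/s, Re = 3.62×10^5, ε/D = 0.00184, f = 0.02358, h_3 = f(L/D)V²/2g = 6.385 m
Series → Q common, losses add: H = Σh = 8.349 m

H ≈ 8.35 m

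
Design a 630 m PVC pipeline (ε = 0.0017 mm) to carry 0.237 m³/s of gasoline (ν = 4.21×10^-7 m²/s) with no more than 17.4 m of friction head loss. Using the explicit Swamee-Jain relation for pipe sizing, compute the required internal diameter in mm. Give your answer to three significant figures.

Swamee-Jain (Type III): D = 0.66·[ε^1.25·(LQ²/(gh_f))^4.75 + ν·Q^9.4·(L/(gh_f))^5.2]^0.04
LQ²/(gh_f) = 0.2073; L/(gh_f) = 3.691
Term 1 = ε^1.25·(…)^4.75 = 3.48×10^-11; Term 2 = ν·Q^9.4·(…)^5.2 = 4.97×10^-10
D = 0.66·(3.48×10^-11 + 4.97×10^-10)^0.04 = 0.2809 m = 281 mm
Check: V = 3.82 m/s, Re = 2.55×10^6, f = 0.01024, h_f = 17.1 m ≈ 17.4 m ✓

D ≈ 281 mm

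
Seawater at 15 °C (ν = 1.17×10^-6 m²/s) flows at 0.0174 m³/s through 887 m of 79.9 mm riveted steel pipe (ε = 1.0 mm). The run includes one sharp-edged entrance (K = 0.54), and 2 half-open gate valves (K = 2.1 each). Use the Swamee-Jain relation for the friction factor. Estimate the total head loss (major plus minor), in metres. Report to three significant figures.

V = 4Q/(πD²) = 3.470 m/s; V²/2g = 0.6138 m
Re = 2.37×10^5, ε/D = 0.0125 → f = 0.04131 (Swamee-Jain)
Major: h_f = f(L/D)·V²/2g = 0.04131·11101·0.6138 = 281.5 m
Minor: ΣK = 4.74; h_m = ΣK·V²/2g = 2.909 m
Total H_L = 281.5 + 2.909 = 284.4 m

H_L ≈ 284 m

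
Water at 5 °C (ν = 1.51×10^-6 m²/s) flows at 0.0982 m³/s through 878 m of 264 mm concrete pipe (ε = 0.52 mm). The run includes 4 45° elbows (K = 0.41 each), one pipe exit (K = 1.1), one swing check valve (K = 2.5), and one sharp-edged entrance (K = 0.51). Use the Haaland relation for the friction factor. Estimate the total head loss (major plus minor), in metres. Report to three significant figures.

V = 4Q/(πD²) = 1.794 m/s; V²/2g = 0.1640 m
Re = 3.14×10^5, ε/D = 0.00197 → f = 0.02389 (Haaland)
Major: h_f = f(L/D)·V²/2g = 0.02389·3326·0.1640 = 13.03 m
Minor: ΣK = 5.75; h_m = ΣK·V²/2g = 0.9432 m
Total H_L = 13.03 + 0.9432 = 13.97 m

H_L ≈ 14.0 m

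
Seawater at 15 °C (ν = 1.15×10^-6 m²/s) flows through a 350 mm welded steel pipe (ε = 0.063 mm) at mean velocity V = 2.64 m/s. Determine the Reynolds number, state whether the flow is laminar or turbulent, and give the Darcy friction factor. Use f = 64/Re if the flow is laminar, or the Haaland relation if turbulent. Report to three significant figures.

Re ≈ 8.03×10^5; turbulent; f ≈ 0.0146

Re = VD/ν = 2.640·0.350/1.15×10^-6 = 8.03×10^5
Re > 4000 → turbulent; ε/D = 1.80×10^-4
Haaland: f = 0.01456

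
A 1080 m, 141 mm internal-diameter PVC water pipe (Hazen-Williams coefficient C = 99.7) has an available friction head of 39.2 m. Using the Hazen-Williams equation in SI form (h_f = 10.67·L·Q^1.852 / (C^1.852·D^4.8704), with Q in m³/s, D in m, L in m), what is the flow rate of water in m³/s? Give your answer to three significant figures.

Rearranging: Q = [h_f·C^1.852·D^4.8704 / (10.67·L)]^(1/1.852)
Q = [39.2·99.7^1.852·0.141^4.8704 / (10.67·1080)]^0.540 = 0.02682 m³/s

Q ≈ 0.0268 m³/s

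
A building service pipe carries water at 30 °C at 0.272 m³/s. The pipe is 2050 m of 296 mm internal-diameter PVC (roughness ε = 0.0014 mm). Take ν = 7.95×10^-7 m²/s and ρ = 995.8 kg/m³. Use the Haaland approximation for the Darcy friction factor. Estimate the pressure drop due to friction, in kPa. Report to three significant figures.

Δp ≈ 591 kPa

V = 4Q/(πD²) = 4·0.272/(π·0.296²) = 3.953 m/s
Re = VD/ν = 3.953·0.296/7.95×10^-7 = 1.47×10^6 → turbulent
ε/D = 0.0014/296 = 4.73×10^-6
Haaland: f = 0.01097
h_f = f(L/D)V²/(2g) = 0.01097·(2050/0.296)·3.953²/(2·9.81) = 60.53 m
Δp = ρg·h_f = 995.8·9.81·60.53 = 591.3 kPa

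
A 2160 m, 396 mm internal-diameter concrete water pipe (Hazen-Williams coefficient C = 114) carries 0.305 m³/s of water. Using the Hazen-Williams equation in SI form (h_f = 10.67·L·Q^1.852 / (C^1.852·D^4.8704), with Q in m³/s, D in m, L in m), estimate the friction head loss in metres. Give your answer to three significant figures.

h_f ≈ 36.1 m

h_f = 10.67·2160·0.305^1.852 / (114^1.852·0.396^4.8704) = 36.10 m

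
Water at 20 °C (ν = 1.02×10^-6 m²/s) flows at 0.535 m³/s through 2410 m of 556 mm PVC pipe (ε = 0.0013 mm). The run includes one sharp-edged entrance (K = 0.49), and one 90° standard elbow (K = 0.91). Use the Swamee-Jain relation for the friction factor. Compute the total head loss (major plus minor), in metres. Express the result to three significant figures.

H_L ≈ 12.5 m

V = 4Q/(πD²) = 2.204 m/s; V²/2g = 0.2475 m
Re = 1.20×10^6, ε/D = 2.34×10^-6 → f = 0.01132 (Swamee-Jain)
Major: h_f = f(L/D)·V²/2g = 0.01132·4335·0.2475 = 12.15 m
Minor: ΣK = 1.40; h_m = ΣK·V²/2g = 0.3465 m
Total H_L = 12.15 + 0.3465 = 12.49 m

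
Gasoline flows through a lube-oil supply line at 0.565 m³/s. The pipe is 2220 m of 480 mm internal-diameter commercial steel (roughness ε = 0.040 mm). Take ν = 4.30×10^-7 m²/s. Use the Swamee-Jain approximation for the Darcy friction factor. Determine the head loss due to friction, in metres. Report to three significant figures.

h_f ≈ 28.1 m

V = 4Q/(πD²) = 4·0.565/(π·0.480²) = 3.122 m/s
Re = VD/ν = 3.122·0.480/4.30×10^-7 = 3.49×10^6 → turbulent
ε/D = 0.040/480 = 8.33×10^-5
Swamee-Jain: f = 0.01222
h_f = f(L/D)V²/(2g) = 0.01222·(2220/0.480)·3.122²/(2·9.81) = 28.08 m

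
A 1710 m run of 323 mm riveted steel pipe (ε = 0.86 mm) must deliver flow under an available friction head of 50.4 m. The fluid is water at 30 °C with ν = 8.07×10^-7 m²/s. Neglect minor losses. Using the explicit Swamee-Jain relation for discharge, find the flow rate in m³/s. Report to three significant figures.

Swamee-Jain (Type II): Q = -0.965·√(gD⁵h_f/L)·ln[ε/(3.7D) + √(3.17ν²L/(gD³h_f))]
√(gD⁵h_f/L) = √(9.81·0.323⁵·50.4/1710) = 0.03188
ε/(3.7D) = 7.20×10^-4; √(3.17ν²L/(gD³h_f)) = 1.46×10^-5
Q = -0.965·0.03188·ln(7.342×10^-4) = 0.2220 m³/s
Check: V = 2.71 m/s, Re = 1.08×10^6, f = 0.02551, h_f = 50.6 m ≈ 50.4 m ✓

Q ≈ 0.222 m³/s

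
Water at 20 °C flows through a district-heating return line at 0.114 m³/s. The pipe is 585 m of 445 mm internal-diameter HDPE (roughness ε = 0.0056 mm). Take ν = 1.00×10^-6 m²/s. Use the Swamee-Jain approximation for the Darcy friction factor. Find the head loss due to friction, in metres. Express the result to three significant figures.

h_f ≈ 0.515 m

V = 4Q/(πD²) = 4·0.114/(π·0.445²) = 0.7330 m/s
Re = VD/ν = 0.7330·0.445/1.00×10^-6 = 3.26×10^5 → turbulent
ε/D = 0.0056/445 = 1.26×10^-5
Swamee-Jain: f = 0.01431
h_f = f(L/D)V²/(2g) = 0.01431·(585/0.445)·0.7330²/(2·9.81) = 0.5150 m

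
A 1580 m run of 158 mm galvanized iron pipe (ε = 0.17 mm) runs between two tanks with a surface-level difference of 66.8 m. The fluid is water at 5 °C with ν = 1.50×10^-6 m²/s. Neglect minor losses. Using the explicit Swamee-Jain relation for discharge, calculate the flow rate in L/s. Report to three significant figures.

Swamee-Jain (Type II): Q = -0.965·√(gD⁵h_f/L)·ln[ε/(3.7D) + √(3.17ν²L/(gD³h_f))]
√(gD⁵h_f/L) = √(9.81·0.158⁵·66.8/1580) = 0.006391
ε/(3.7D) = 2.91×10^-4; √(3.17ν²L/(gD³h_f)) = 6.60×10^-5
Q = -0.965·0.006391·ln(3.568×10^-4) = 0.04895 m³/s
Check: V = 2.50 m/s, Re = 2.63×10^5, f = 0.02118, h_f = 67.3 m ≈ 66.8 m ✓

Q ≈ 49.0 L/s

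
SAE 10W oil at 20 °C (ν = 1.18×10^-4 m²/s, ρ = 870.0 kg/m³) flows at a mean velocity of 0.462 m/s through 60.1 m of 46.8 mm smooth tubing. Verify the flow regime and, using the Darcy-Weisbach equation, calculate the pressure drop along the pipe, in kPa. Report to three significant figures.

Δp ≈ 41.6 kPa

Re = VD/ν = 0.462·0.04680/1.18×10^-4 = 183 → laminar (Re < 2300)
f = 64/Re = 0.3493
h_f = f(L/D)V²/(2g) = 0.3493·(60.1/0.04680)·0.462²/(2·9.81) = 4.880 m
Δp = ρg·h_f = 870.0·9.81·4.880 = 41.65 kPa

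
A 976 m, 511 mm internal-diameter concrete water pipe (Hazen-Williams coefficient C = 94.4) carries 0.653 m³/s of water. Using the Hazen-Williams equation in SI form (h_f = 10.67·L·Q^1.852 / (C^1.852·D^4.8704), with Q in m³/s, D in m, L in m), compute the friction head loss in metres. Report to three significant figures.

h_f ≈ 27.4 m

h_f = 10.67·976·0.653^1.852 / (94.4^1.852·0.511^4.8704) = 27.37 m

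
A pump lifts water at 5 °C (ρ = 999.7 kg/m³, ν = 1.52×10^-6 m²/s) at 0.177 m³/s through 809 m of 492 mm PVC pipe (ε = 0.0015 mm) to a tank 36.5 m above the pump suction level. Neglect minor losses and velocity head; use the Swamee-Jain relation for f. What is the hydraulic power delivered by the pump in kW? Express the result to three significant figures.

V = 4Q/(πD²) = 0.9310 m/s; Re = 3.01×10^5; ε/D = 3.05×10^-6; f = 0.01440
h_f = f(L/D)V²/2g = 1.046 m
Total head H = z + h_f = 36.5 + 1.046 = 37.55 m
P_hyd = ρgQH = 999.7·9.81·0.177·37.55 = 65.17 kW

P_hyd ≈ 65.2 kW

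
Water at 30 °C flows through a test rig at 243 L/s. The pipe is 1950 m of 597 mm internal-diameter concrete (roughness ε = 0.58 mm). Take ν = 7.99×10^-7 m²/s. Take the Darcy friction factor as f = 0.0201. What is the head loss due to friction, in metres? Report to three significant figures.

V = 4Q/(πD²) = 4·0.243/(π·0.597²) = 0.8681 m/s
h_f = f(L/D)V²/(2g) = 0.02010·(1950/0.597)·0.8681²/(2·9.81) = 2.522 m

h_f ≈ 2.52 m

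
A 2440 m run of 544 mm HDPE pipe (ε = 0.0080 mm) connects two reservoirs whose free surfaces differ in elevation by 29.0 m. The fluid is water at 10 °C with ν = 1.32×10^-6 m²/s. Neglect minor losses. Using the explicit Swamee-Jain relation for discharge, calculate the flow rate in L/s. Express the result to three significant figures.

Q ≈ 774 L/s

Swamee-Jain (Type II): Q = -0.965·√(gD⁵h_f/L)·ln[ε/(3.7D) + √(3.17ν²L/(gD³h_f))]
√(gD⁵h_f/L) = √(9.81·0.544⁵·29.0/2440) = 0.07453
ε/(3.7D) = 3.97×10^-6; √(3.17ν²L/(gD³h_f)) = 1.72×10^-5
Q = -0.965·0.07453·ln(2.113×10^-5) = 0.7742 m³/s
Check: V = 3.33 m/s, Re = 1.37×10^6, f = 0.01144, h_f = 29.0 m ≈ 29.0 m ✓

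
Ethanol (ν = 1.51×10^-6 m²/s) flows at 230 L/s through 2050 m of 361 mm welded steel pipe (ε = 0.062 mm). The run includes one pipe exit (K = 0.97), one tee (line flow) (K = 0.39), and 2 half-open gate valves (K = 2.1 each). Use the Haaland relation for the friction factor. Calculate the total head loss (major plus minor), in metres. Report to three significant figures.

H_L ≈ 23.2 m

V = 4Q/(πD²) = 2.247 m/s; V²/2g = 0.2574 m
Re = 5.37×10^5, ε/D = 1.72×10^-4 → f = 0.01492 (Haaland)
Major: h_f = f(L/D)·V²/2g = 0.01492·5679·0.2574 = 21.81 m
Minor: ΣK = 5.56; h_m = ΣK·V²/2g = 1.431 m
Total H_L = 21.81 + 1.431 = 23.24 m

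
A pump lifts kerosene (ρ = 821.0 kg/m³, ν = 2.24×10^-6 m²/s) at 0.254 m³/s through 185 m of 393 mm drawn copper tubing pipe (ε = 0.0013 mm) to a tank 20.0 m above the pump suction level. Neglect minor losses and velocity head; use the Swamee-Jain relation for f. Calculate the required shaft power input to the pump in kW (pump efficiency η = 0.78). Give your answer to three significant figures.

V = 4Q/(πD²) = 2.094 m/s; Re = 3.67×10^5; ε/D = 3.31×10^-6; f = 0.01389
h_f = f(L/D)V²/2g = 1.461 m
Total head H = z + h_f = 20.0 + 1.461 = 21.46 m
P_hyd = ρgQH = 821.0·9.81·0.254·21.46 = 43.90 kW
P_shaft = P_hyd/η = 43.90/0.78 = 56.29 kW

P_shaft ≈ 56.3 kW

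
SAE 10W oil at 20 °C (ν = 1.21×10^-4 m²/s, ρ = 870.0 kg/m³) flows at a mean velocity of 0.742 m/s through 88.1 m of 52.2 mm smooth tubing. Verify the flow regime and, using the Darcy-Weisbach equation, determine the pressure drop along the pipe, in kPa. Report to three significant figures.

Re = VD/ν = 0.742·0.05220/1.21×10^-4 = 320 → laminar (Re < 2300)
f = 64/Re = 0.1999
h_f = f(L/D)V²/(2g) = 0.1999·(88.1/0.05220)·0.742²/(2·9.81) = 9.469 m
Δp = ρg·h_f = 870.0·9.81·9.469 = 80.82 kPa

Δp ≈ 80.8 kPa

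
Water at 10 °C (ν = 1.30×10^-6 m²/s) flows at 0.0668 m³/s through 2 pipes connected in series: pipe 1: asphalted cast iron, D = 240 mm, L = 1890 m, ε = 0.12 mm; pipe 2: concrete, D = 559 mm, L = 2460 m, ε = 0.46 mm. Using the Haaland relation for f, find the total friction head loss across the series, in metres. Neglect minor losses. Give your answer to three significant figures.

Pipe 1: V = 1.477 m/s, Re = 2.73×10^5, ε/D = 5.00×10^-4, f = 0.01819, h_1 = f(L/D)V²/2g = 15.92 m
Pipe 2: V = 0.2722 m/s, Re = 1.17×10^5, ε/D = 8.23×10^-4, f = 0.02102, h_2 = f(L/D)V²/2g = 0.3492 m
Series → Q common, losses add: H = Σh = 16.27 m

H ≈ 16.3 m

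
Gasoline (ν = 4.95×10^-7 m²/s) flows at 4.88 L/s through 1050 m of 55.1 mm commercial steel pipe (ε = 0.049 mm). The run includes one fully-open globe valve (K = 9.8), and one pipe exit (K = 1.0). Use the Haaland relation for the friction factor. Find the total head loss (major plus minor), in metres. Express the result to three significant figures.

V = 4Q/(πD²) = 2.047 m/s; V²/2g = 0.2135 m
Re = 2.28×10^5, ε/D = 8.89×10^-4 → f = 0.02031 (Haaland)
Major: h_f = f(L/D)·V²/2g = 0.02031·19056·0.2135 = 82.62 m
Minor: ΣK = 10.8; h_m = ΣK·V²/2g = 2.306 m
Total H_L = 82.62 + 2.306 = 84.93 m

H_L ≈ 84.9 m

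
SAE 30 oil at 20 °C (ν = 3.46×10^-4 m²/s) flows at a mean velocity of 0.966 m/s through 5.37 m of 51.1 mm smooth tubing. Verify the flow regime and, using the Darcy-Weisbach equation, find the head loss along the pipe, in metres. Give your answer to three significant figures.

Re = VD/ν = 0.966·0.05110/3.46×10^-4 = 143 → laminar (Re < 2300)
f = 64/Re = 0.4486
h_f = f(L/D)V²/(2g) = 0.4486·(5.37/0.05110)·0.966²/(2·9.81) = 2.242 m

h_f ≈ 2.24 m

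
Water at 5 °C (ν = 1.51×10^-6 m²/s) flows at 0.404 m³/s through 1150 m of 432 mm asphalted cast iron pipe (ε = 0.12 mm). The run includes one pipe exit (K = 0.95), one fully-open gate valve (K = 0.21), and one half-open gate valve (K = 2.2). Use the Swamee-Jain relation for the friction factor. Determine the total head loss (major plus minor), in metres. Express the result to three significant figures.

V = 4Q/(πD²) = 2.756 m/s; V²/2g = 0.3872 m
Re = 7.89×10^5, ε/D = 2.78×10^-4 → f = 0.01574 (Swamee-Jain)
Major: h_f = f(L/D)·V²/2g = 0.01574·2662·0.3872 = 16.22 m
Minor: ΣK = 3.36; h_m = ΣK·V²/2g = 1.301 m
Total H_L = 16.22 + 1.301 = 17.52 m

H_L ≈ 17.5 m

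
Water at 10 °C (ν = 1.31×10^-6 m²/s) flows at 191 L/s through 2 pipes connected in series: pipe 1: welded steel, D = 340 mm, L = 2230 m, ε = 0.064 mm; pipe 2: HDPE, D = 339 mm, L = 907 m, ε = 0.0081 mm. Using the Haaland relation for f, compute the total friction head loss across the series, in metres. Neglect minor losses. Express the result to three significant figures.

Pipe 1: V = 2.104 m/s, Re = 5.46×10^5, ε/D = 1.88×10^-4, f = 0.01507, h_1 = f(L/D)V²/2g = 22.29 m
Pipe 2: V = 2.116 m/s, Re = 5.48×10^5, ε/D = 2.39×10^-5, f = 0.01316, h_2 = f(L/D)V²/2g = 8.034 m
Series → Q common, losses add: H = Σh = 30.32 m

H ≈ 30.3 m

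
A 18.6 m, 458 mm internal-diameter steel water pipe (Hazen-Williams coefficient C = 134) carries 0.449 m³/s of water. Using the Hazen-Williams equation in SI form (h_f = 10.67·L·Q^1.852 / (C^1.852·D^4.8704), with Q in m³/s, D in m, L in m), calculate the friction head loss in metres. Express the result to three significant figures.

h_f = 10.67·18.6·0.449^1.852 / (134^1.852·0.458^4.8704) = 0.2323 m

h_f ≈ 0.232 m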